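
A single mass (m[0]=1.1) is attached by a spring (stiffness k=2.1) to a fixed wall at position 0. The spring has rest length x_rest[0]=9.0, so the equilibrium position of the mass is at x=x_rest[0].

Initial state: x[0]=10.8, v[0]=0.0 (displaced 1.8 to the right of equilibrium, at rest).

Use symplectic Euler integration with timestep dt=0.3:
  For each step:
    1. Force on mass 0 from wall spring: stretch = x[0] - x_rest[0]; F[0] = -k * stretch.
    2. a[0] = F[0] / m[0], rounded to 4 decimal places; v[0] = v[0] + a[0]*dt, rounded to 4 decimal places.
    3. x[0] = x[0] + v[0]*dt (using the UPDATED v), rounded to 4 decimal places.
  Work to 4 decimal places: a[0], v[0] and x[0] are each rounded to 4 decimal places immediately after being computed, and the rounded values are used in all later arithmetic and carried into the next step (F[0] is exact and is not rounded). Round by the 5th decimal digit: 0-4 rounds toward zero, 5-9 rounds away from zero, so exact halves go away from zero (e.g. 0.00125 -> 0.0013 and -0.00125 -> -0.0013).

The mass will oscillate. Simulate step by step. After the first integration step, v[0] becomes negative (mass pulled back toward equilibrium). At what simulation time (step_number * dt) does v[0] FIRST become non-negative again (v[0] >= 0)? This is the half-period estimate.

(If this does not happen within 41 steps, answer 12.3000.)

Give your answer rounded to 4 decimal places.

Step 0: x=[10.8000] v=[0.0000]
Step 1: x=[10.4907] v=[-1.0309]
Step 2: x=[9.9253] v=[-1.8847]
Step 3: x=[9.2009] v=[-2.4147]
Step 4: x=[8.4420] v=[-2.5298]
Step 5: x=[7.7789] v=[-2.2102]
Step 6: x=[7.3257] v=[-1.5108]
Step 7: x=[7.1601] v=[-0.5519]
Step 8: x=[7.3107] v=[0.5019]
First v>=0 after going negative at step 8, time=2.4000

Answer: 2.4000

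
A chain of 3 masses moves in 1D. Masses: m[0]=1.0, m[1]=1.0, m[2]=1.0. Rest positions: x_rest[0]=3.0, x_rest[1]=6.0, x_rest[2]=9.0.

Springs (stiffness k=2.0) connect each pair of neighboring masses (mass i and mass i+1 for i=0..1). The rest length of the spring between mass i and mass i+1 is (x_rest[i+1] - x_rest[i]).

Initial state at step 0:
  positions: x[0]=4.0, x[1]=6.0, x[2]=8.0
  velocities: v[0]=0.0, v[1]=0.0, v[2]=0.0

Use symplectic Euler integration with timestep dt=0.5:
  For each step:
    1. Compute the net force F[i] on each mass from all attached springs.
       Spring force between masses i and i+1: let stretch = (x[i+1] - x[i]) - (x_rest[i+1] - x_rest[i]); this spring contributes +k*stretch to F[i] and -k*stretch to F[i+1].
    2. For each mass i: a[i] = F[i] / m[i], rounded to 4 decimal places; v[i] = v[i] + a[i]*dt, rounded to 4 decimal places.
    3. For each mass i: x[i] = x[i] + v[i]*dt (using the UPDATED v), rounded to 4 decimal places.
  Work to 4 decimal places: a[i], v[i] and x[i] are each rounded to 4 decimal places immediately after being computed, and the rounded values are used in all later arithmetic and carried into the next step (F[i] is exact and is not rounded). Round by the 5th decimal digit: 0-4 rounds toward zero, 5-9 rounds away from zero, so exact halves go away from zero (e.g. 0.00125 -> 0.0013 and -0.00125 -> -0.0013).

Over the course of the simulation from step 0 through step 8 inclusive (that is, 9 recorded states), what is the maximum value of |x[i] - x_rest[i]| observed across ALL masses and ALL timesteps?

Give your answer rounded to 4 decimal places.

Answer: 1.0625

Derivation:
Step 0: x=[4.0000 6.0000 8.0000] v=[0.0000 0.0000 0.0000]
Step 1: x=[3.5000 6.0000 8.5000] v=[-1.0000 0.0000 1.0000]
Step 2: x=[2.7500 6.0000 9.2500] v=[-1.5000 0.0000 1.5000]
Step 3: x=[2.1250 6.0000 9.8750] v=[-1.2500 0.0000 1.2500]
Step 4: x=[1.9375 6.0000 10.0625] v=[-0.3750 0.0000 0.3750]
Step 5: x=[2.2813 6.0000 9.7188] v=[0.6875 0.0000 -0.6875]
Step 6: x=[2.9844 6.0001 9.0157] v=[1.4062 0.0001 -1.4063]
Step 7: x=[3.6954 6.0001 8.3048] v=[1.4219 0.0000 -1.4219]
Step 8: x=[4.0587 6.0001 7.9415] v=[0.7266 0.0000 -0.7266]
Max displacement = 1.0625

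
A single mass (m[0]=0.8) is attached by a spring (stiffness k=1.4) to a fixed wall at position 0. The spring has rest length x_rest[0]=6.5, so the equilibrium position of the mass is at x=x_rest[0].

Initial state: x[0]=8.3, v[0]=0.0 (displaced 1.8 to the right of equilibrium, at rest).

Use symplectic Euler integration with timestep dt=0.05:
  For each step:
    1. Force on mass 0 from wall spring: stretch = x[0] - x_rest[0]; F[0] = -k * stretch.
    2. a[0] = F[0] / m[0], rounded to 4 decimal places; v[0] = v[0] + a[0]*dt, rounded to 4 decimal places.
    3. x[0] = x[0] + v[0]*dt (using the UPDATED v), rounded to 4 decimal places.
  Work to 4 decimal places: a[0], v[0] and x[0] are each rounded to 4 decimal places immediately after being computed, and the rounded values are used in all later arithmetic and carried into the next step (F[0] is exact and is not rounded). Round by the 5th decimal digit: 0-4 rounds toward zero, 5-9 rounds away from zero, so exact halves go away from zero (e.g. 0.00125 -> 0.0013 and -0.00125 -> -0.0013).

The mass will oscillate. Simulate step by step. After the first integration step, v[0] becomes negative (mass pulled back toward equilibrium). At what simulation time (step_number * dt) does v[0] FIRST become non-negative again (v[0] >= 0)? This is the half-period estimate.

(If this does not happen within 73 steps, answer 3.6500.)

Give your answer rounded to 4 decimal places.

Step 0: x=[8.3000] v=[0.0000]
Step 1: x=[8.2921] v=[-0.1575]
Step 2: x=[8.2764] v=[-0.3143]
Step 3: x=[8.2529] v=[-0.4697]
Step 4: x=[8.2217] v=[-0.6231]
Step 5: x=[8.1830] v=[-0.7738]
Step 6: x=[8.1369] v=[-0.9211]
Step 7: x=[8.0837] v=[-1.0643]
Step 8: x=[8.0236] v=[-1.2029]
Step 9: x=[7.9568] v=[-1.3362]
Step 10: x=[7.8836] v=[-1.4637]
Step 11: x=[7.8044] v=[-1.5848]
Step 12: x=[7.7195] v=[-1.6989]
Step 13: x=[7.6292] v=[-1.8056]
Step 14: x=[7.5340] v=[-1.9044]
Step 15: x=[7.4343] v=[-1.9949]
Step 16: x=[7.3305] v=[-2.0767]
Step 17: x=[7.2230] v=[-2.1494]
Step 18: x=[7.1124] v=[-2.2127]
Step 19: x=[6.9991] v=[-2.2663]
Step 20: x=[6.8836] v=[-2.3100]
Step 21: x=[6.7664] v=[-2.3436]
Step 22: x=[6.6481] v=[-2.3669]
Step 23: x=[6.5291] v=[-2.3799]
Step 24: x=[6.4100] v=[-2.3824]
Step 25: x=[6.2913] v=[-2.3745]
Step 26: x=[6.1735] v=[-2.3562]
Step 27: x=[6.0571] v=[-2.3276]
Step 28: x=[5.9427] v=[-2.2888]
Step 29: x=[5.8307] v=[-2.2400]
Step 30: x=[5.7216] v=[-2.1814]
Step 31: x=[5.6159] v=[-2.1133]
Step 32: x=[5.5141] v=[-2.0359]
Step 33: x=[5.4166] v=[-1.9496]
Step 34: x=[5.3239] v=[-1.8548]
Step 35: x=[5.2363] v=[-1.7519]
Step 36: x=[5.1542] v=[-1.6413]
Step 37: x=[5.0780] v=[-1.5235]
Step 38: x=[5.0080] v=[-1.3991]
Step 39: x=[4.9446] v=[-1.2686]
Step 40: x=[4.8880] v=[-1.1325]
Step 41: x=[4.8384] v=[-0.9915]
Step 42: x=[4.7961] v=[-0.8461]
Step 43: x=[4.7613] v=[-0.6970]
Step 44: x=[4.7341] v=[-0.5449]
Step 45: x=[4.7146] v=[-0.3904]
Step 46: x=[4.7029] v=[-0.2342]
Step 47: x=[4.6991] v=[-0.0770]
Step 48: x=[4.7031] v=[0.0806]
First v>=0 after going negative at step 48, time=2.4000

Answer: 2.4000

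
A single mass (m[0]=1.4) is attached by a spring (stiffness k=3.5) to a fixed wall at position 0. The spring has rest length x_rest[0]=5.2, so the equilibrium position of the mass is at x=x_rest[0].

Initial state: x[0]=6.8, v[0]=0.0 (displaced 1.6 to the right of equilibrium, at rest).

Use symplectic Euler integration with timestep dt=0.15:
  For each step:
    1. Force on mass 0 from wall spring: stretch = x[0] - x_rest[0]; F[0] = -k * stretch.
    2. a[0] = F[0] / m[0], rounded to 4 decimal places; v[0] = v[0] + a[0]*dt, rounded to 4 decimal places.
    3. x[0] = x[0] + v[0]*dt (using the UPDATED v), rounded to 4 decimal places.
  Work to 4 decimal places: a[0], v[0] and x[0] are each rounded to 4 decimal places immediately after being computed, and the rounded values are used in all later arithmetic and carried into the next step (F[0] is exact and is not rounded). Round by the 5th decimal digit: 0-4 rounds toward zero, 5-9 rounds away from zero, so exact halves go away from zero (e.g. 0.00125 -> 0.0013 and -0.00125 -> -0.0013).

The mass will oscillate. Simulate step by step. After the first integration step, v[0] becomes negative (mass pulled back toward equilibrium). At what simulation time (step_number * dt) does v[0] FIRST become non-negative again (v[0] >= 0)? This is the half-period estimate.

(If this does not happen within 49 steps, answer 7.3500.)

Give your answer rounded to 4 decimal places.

Answer: 2.1000

Derivation:
Step 0: x=[6.8000] v=[0.0000]
Step 1: x=[6.7100] v=[-0.6000]
Step 2: x=[6.5351] v=[-1.1663]
Step 3: x=[6.2851] v=[-1.6670]
Step 4: x=[5.9740] v=[-2.0739]
Step 5: x=[5.6194] v=[-2.3642]
Step 6: x=[5.2412] v=[-2.5215]
Step 7: x=[4.8607] v=[-2.5370]
Step 8: x=[4.4992] v=[-2.4098]
Step 9: x=[4.1772] v=[-2.1470]
Step 10: x=[3.9127] v=[-1.7635]
Step 11: x=[3.7206] v=[-1.2808]
Step 12: x=[3.6117] v=[-0.7260]
Step 13: x=[3.5921] v=[-0.1304]
Step 14: x=[3.6630] v=[0.4726]
First v>=0 after going negative at step 14, time=2.1000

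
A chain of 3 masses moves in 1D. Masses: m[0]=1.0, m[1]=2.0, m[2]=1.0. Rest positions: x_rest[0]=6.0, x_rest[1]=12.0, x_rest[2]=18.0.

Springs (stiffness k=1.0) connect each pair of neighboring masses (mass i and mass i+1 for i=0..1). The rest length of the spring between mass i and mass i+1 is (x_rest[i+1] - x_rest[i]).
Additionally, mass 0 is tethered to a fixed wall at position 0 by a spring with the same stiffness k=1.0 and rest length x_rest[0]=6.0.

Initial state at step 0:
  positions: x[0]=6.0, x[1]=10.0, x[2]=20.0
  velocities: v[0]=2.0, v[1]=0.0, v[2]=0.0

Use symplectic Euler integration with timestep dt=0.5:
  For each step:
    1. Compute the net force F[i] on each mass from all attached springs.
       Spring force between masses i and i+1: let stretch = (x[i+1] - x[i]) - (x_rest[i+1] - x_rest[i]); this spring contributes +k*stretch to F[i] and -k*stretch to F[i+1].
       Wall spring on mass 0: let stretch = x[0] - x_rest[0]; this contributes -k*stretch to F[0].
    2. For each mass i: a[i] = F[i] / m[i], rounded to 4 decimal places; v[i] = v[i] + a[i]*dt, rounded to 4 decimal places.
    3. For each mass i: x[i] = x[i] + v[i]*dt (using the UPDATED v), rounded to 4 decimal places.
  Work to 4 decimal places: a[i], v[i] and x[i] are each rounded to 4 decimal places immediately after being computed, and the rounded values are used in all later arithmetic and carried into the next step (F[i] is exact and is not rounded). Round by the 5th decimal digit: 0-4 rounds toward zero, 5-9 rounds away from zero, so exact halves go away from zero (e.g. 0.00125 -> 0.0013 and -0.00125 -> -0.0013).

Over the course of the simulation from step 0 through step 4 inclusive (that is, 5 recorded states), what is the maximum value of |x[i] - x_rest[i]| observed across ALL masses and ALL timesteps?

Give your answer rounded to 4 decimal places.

Step 0: x=[6.0000 10.0000 20.0000] v=[2.0000 0.0000 0.0000]
Step 1: x=[6.5000 10.7500 19.0000] v=[1.0000 1.5000 -2.0000]
Step 2: x=[6.4375 12.0000 17.4375] v=[-0.1250 2.5000 -3.1250]
Step 3: x=[6.1563 13.2344 16.0156] v=[-0.5625 2.4688 -2.8438]
Step 4: x=[6.1055 13.9317 15.3984] v=[-0.1016 1.3946 -1.2344]
Max displacement = 2.6016

Answer: 2.6016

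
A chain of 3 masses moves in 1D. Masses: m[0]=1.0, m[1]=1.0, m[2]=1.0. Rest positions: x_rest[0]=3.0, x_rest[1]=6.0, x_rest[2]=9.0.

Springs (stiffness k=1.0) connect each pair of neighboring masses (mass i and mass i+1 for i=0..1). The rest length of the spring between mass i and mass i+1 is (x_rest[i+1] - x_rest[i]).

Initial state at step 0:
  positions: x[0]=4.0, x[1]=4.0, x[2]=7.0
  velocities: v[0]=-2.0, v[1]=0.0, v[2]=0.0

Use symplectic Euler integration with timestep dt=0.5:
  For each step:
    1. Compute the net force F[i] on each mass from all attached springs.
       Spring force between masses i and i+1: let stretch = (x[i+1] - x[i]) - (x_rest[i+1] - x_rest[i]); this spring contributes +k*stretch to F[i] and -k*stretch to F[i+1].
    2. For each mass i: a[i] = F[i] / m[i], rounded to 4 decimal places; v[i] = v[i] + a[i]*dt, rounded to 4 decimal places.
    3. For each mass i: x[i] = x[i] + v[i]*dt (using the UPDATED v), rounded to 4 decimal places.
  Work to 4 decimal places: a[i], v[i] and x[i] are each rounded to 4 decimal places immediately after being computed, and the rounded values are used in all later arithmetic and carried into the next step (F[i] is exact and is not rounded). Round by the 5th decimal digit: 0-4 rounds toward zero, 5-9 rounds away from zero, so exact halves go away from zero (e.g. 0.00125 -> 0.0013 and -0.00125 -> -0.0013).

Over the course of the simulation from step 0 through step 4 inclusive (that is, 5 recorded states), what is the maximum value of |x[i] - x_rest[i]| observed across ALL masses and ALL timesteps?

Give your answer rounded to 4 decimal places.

Step 0: x=[4.0000 4.0000 7.0000] v=[-2.0000 0.0000 0.0000]
Step 1: x=[2.2500 4.7500 7.0000] v=[-3.5000 1.5000 0.0000]
Step 2: x=[0.3750 5.4375 7.1875] v=[-3.7500 1.3750 0.3750]
Step 3: x=[-0.9844 5.2969 7.6875] v=[-2.7188 -0.2813 1.0000]
Step 4: x=[-1.5235 4.1836 8.3399] v=[-1.0782 -2.2267 1.3047]
Max displacement = 4.5235

Answer: 4.5235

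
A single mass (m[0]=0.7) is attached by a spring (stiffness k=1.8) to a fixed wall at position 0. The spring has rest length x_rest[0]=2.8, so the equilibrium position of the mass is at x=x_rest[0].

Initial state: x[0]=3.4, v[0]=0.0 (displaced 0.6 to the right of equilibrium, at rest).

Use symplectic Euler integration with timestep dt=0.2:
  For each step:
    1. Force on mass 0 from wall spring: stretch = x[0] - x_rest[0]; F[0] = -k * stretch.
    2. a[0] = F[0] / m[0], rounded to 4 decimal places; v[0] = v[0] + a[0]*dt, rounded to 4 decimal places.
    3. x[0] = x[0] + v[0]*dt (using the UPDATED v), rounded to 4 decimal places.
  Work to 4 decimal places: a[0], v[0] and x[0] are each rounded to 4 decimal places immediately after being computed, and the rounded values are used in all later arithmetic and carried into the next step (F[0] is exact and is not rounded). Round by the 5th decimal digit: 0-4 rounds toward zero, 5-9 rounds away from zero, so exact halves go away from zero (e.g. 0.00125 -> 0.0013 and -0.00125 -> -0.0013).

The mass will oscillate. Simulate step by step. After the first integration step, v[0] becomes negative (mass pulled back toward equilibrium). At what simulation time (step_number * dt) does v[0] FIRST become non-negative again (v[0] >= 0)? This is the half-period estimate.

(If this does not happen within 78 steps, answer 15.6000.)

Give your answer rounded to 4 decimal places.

Step 0: x=[3.4000] v=[0.0000]
Step 1: x=[3.3383] v=[-0.3086]
Step 2: x=[3.2212] v=[-0.5854]
Step 3: x=[3.0608] v=[-0.8020]
Step 4: x=[2.8736] v=[-0.9361]
Step 5: x=[2.6788] v=[-0.9740]
Step 6: x=[2.4965] v=[-0.9117]
Step 7: x=[2.3454] v=[-0.7556]
Step 8: x=[2.2410] v=[-0.5218]
Step 9: x=[2.1941] v=[-0.2343]
Step 10: x=[2.2096] v=[0.0773]
First v>=0 after going negative at step 10, time=2.0000

Answer: 2.0000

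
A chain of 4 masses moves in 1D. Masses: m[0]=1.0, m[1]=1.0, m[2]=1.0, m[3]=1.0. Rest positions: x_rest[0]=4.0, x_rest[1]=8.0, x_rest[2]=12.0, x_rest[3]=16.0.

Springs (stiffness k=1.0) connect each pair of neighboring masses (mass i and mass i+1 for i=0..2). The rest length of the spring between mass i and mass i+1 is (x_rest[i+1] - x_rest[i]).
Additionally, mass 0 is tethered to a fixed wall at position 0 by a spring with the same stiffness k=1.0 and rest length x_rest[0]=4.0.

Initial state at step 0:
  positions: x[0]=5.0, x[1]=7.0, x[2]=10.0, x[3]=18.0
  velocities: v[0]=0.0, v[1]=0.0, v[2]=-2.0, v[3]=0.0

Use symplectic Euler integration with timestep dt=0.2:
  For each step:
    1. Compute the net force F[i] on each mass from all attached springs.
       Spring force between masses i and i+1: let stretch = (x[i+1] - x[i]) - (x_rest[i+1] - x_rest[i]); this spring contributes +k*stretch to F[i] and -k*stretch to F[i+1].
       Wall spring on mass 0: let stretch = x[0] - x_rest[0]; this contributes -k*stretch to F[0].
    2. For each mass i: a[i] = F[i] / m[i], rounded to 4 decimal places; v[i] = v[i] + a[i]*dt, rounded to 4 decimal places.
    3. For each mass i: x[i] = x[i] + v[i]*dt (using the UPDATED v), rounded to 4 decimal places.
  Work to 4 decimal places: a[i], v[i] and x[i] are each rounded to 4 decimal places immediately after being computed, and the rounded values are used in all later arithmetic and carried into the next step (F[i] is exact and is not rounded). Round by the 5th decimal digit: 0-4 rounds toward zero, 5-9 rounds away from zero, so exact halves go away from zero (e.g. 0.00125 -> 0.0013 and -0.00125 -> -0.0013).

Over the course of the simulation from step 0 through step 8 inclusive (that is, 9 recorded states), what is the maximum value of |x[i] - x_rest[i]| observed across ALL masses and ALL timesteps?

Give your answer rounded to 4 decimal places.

Answer: 2.2487

Derivation:
Step 0: x=[5.0000 7.0000 10.0000 18.0000] v=[0.0000 0.0000 -2.0000 0.0000]
Step 1: x=[4.8800 7.0400 9.8000 17.8400] v=[-0.6000 0.2000 -1.0000 -0.8000]
Step 2: x=[4.6512 7.1040 9.8112 17.5184] v=[-1.1440 0.3200 0.0560 -1.6080]
Step 3: x=[4.3345 7.1782 10.0224 17.0485] v=[-1.5837 0.3709 1.0560 -2.3494]
Step 4: x=[3.9581 7.2524 10.4009 16.4576] v=[-1.8819 0.3710 1.8924 -2.9546]
Step 5: x=[3.5552 7.3208 10.8957 15.7844] v=[-2.0147 0.3418 2.4740 -3.3659]
Step 6: x=[3.1607 7.3815 11.4431 15.0757] v=[-1.9726 0.3037 2.7368 -3.5436]
Step 7: x=[2.8086 7.4359 11.9733 14.3817] v=[-1.7606 0.2719 2.6510 -3.4701]
Step 8: x=[2.5292 7.4867 12.4183 13.7513] v=[-1.3969 0.2539 2.2252 -3.1518]
Max displacement = 2.2487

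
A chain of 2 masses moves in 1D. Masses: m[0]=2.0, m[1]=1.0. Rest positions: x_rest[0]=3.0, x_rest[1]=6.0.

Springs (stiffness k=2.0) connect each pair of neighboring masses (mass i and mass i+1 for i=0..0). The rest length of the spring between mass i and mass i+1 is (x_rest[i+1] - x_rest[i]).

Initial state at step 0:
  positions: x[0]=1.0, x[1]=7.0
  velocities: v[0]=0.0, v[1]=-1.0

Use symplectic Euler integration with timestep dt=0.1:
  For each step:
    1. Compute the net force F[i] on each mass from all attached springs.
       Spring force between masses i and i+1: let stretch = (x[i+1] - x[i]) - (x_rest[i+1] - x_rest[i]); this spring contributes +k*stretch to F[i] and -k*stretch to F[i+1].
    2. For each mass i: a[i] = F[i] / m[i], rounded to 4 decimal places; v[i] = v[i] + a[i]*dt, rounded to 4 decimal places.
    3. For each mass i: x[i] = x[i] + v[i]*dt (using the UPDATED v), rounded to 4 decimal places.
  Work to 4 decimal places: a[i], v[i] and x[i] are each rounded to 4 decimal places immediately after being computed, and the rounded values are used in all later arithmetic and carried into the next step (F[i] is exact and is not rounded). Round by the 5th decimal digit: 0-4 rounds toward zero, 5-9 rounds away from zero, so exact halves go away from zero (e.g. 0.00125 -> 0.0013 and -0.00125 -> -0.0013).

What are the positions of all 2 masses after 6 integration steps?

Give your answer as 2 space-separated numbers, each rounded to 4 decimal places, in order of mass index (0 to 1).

Step 0: x=[1.0000 7.0000] v=[0.0000 -1.0000]
Step 1: x=[1.0300 6.8400] v=[0.3000 -1.6000]
Step 2: x=[1.0881 6.6238] v=[0.5810 -2.1620]
Step 3: x=[1.1716 6.3569] v=[0.8346 -2.6691]
Step 4: x=[1.2769 6.0463] v=[1.0531 -3.1062]
Step 5: x=[1.3999 5.7003] v=[1.2300 -3.4601]
Step 6: x=[1.5359 5.3283] v=[1.3600 -3.7202]

Answer: 1.5359 5.3283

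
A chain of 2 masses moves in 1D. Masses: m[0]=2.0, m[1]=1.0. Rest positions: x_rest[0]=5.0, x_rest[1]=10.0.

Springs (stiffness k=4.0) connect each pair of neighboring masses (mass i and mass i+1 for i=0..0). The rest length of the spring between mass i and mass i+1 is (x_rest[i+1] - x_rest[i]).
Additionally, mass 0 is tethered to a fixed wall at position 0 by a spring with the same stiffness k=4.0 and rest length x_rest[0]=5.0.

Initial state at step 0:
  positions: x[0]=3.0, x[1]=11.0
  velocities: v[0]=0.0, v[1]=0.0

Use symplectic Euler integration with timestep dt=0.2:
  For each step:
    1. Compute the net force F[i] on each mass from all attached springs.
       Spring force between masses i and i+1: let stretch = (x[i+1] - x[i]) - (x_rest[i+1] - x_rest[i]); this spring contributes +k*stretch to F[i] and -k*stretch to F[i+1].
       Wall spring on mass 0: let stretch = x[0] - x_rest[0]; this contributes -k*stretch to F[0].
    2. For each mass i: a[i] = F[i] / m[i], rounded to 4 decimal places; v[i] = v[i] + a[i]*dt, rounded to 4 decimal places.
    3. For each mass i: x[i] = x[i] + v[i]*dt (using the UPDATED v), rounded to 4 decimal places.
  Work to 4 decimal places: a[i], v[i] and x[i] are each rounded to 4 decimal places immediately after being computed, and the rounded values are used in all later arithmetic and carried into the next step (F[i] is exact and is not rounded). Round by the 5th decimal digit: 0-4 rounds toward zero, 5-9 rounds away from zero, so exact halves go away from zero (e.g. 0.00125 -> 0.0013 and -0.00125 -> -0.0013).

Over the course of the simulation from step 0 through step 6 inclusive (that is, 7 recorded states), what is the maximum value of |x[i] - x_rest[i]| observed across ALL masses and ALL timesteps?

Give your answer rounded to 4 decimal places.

Step 0: x=[3.0000 11.0000] v=[0.0000 0.0000]
Step 1: x=[3.4000 10.5200] v=[2.0000 -2.4000]
Step 2: x=[4.0976 9.7008] v=[3.4880 -4.0960]
Step 3: x=[4.9156 8.7851] v=[4.0902 -4.5786]
Step 4: x=[5.6500 8.0503] v=[3.6718 -3.6742]
Step 5: x=[6.1244 7.7314] v=[2.3719 -1.5944]
Step 6: x=[6.2374 7.9554] v=[0.5649 1.1200]
Max displacement = 2.2686

Answer: 2.2686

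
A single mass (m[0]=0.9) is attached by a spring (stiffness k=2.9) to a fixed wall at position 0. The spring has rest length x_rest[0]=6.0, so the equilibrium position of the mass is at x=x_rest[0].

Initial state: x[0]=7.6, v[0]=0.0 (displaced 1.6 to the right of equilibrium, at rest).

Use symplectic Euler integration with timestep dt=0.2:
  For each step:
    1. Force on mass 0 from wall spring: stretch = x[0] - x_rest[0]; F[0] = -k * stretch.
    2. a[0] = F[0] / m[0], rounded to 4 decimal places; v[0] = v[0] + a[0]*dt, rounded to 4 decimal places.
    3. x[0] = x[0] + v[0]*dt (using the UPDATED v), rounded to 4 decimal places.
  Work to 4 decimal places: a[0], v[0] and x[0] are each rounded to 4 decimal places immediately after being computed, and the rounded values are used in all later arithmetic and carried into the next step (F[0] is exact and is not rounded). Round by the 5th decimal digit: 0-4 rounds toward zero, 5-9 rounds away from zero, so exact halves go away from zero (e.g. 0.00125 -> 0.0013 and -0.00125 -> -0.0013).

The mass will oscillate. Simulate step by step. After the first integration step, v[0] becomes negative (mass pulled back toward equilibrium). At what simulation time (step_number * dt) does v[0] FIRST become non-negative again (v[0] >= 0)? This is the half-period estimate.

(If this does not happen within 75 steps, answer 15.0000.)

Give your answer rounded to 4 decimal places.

Answer: 1.8000

Derivation:
Step 0: x=[7.6000] v=[0.0000]
Step 1: x=[7.3938] v=[-1.0311]
Step 2: x=[7.0079] v=[-1.9293]
Step 3: x=[6.4921] v=[-2.5788]
Step 4: x=[5.9129] v=[-2.8959]
Step 5: x=[5.3449] v=[-2.8398]
Step 6: x=[4.8614] v=[-2.4176]
Step 7: x=[4.5246] v=[-1.6838]
Step 8: x=[4.3780] v=[-0.7330]
Step 9: x=[4.4405] v=[0.3123]
First v>=0 after going negative at step 9, time=1.8000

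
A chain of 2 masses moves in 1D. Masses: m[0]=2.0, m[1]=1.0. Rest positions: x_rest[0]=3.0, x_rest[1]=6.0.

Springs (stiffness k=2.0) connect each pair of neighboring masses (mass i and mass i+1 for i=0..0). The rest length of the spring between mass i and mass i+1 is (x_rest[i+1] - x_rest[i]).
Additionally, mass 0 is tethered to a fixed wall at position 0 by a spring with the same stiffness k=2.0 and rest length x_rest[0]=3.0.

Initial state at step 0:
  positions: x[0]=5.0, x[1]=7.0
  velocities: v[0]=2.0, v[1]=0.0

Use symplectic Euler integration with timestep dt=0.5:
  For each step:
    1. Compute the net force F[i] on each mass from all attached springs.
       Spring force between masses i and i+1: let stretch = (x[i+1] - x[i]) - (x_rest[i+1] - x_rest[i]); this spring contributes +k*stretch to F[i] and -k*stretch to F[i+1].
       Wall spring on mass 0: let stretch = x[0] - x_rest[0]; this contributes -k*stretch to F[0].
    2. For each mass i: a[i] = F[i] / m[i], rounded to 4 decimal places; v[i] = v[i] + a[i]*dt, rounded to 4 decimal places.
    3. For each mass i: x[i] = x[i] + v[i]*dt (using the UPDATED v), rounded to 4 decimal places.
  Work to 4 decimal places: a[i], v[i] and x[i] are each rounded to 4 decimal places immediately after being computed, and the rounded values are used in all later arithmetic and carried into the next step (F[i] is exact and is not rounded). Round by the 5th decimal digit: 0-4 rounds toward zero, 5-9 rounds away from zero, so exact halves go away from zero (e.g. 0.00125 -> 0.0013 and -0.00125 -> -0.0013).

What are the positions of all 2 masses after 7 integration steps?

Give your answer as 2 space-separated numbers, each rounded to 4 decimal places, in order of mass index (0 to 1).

Step 0: x=[5.0000 7.0000] v=[2.0000 0.0000]
Step 1: x=[5.2500 7.5000] v=[0.5000 1.0000]
Step 2: x=[4.7500 8.3750] v=[-1.0000 1.7500]
Step 3: x=[3.9688 8.9375] v=[-1.5625 1.1250]
Step 4: x=[3.4375 8.5157] v=[-1.0626 -0.8437]
Step 5: x=[3.3164 7.0548] v=[-0.2423 -2.9219]
Step 6: x=[3.3008 5.2247] v=[-0.0313 -3.6603]
Step 7: x=[2.9409 3.9326] v=[-0.7198 -2.5842]

Answer: 2.9409 3.9326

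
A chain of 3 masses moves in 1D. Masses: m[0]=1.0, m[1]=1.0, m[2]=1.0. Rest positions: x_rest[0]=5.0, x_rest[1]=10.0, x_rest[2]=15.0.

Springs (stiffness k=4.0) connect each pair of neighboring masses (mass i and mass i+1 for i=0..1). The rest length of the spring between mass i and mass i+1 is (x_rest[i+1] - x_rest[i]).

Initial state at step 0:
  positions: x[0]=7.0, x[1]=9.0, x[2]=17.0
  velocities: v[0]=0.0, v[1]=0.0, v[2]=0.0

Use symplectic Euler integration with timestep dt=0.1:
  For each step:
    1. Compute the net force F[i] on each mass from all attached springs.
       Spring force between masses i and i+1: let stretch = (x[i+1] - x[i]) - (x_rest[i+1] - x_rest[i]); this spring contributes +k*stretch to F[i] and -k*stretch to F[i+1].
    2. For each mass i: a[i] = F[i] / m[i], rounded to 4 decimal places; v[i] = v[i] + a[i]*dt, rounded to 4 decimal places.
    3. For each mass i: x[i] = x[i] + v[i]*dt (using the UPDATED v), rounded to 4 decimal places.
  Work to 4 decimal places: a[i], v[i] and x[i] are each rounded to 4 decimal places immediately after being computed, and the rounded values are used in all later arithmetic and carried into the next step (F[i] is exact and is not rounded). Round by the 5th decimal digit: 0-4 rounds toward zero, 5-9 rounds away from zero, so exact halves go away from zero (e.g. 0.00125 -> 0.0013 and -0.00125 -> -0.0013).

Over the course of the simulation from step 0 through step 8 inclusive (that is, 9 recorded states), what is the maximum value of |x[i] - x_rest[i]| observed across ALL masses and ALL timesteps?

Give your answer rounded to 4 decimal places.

Step 0: x=[7.0000 9.0000 17.0000] v=[0.0000 0.0000 0.0000]
Step 1: x=[6.8800 9.2400 16.8800] v=[-1.2000 2.4000 -1.2000]
Step 2: x=[6.6544 9.6912 16.6544] v=[-2.2560 4.5120 -2.2560]
Step 3: x=[6.3503 10.2995 16.3503] v=[-3.0413 6.0826 -3.0413]
Step 4: x=[6.0041 10.9918 16.0041] v=[-3.4616 6.9232 -3.4616]
Step 5: x=[5.6575 11.6851 15.6575] v=[-3.4665 6.9330 -3.4665]
Step 6: x=[5.3520 12.2962 15.3520] v=[-3.0555 6.1109 -3.0555]
Step 7: x=[5.1242 12.7518 15.1242] v=[-2.2778 4.5555 -2.2778]
Step 8: x=[5.0015 12.9971 15.0015] v=[-1.2268 2.4534 -1.2268]
Max displacement = 2.9971

Answer: 2.9971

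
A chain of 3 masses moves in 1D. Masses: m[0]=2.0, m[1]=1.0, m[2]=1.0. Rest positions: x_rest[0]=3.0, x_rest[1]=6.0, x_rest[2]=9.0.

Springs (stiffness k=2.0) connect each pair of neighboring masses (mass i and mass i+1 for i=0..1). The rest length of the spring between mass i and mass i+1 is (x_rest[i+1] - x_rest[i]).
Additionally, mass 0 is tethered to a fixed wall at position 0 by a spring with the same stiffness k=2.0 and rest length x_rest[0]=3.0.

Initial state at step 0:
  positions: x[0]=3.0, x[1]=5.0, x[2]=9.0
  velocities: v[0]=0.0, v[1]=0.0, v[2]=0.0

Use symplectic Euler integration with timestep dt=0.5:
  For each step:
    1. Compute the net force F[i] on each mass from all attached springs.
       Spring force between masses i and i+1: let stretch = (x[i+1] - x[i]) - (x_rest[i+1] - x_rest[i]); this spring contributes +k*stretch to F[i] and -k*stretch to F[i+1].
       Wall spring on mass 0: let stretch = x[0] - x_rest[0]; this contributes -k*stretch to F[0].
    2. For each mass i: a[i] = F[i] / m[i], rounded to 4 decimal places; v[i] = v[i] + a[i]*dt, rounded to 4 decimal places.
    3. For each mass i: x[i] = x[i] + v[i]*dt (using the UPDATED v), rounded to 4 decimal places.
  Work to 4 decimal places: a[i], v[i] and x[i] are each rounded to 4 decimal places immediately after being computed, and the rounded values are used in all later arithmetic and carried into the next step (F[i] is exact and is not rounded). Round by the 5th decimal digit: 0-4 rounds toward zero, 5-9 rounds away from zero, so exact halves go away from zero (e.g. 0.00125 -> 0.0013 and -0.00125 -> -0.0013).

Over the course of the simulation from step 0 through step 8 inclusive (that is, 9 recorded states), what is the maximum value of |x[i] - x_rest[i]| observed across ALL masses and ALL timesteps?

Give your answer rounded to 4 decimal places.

Step 0: x=[3.0000 5.0000 9.0000] v=[0.0000 0.0000 0.0000]
Step 1: x=[2.7500 6.0000 8.5000] v=[-0.5000 2.0000 -1.0000]
Step 2: x=[2.6250 6.6250 8.2500] v=[-0.2500 1.2500 -0.5000]
Step 3: x=[2.8438 6.0625 8.6875] v=[0.4375 -1.1250 0.8750]
Step 4: x=[3.1563 5.2032 9.3125] v=[0.6250 -1.7187 1.2500]
Step 5: x=[3.1915 5.3751 9.3829] v=[0.0703 0.3437 0.1407]
Step 6: x=[2.9747 6.4591 8.9494] v=[-0.4337 2.1679 -0.8671]
Step 7: x=[2.8853 7.0460 8.7707] v=[-0.1789 1.1738 -0.3574]
Step 8: x=[3.1147 6.4149 9.2297] v=[0.4588 -1.2622 0.9179]
Max displacement = 1.0460

Answer: 1.0460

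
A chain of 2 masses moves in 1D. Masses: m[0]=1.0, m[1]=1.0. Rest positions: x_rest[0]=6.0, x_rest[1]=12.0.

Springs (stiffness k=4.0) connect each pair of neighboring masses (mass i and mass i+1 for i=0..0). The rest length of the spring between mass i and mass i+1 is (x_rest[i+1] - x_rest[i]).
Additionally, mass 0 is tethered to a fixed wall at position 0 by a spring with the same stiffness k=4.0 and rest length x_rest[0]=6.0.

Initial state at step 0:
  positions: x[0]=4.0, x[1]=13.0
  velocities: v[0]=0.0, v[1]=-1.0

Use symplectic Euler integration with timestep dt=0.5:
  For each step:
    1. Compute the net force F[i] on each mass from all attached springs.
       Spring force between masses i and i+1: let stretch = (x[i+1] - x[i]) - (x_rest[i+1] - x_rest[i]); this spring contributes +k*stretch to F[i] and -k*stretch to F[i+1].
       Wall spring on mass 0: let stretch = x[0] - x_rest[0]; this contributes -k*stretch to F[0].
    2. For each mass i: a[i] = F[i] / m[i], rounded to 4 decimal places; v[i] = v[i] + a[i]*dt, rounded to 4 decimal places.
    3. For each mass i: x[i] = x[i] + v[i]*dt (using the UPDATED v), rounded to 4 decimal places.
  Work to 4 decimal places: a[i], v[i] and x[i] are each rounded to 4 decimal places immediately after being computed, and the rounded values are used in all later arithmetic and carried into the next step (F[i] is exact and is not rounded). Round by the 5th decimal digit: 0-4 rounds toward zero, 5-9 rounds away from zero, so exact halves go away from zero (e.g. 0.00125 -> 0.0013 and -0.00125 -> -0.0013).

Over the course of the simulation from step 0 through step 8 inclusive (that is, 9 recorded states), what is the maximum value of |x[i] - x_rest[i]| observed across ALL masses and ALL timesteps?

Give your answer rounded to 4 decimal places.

Step 0: x=[4.0000 13.0000] v=[0.0000 -1.0000]
Step 1: x=[9.0000 9.5000] v=[10.0000 -7.0000]
Step 2: x=[5.5000 11.5000] v=[-7.0000 4.0000]
Step 3: x=[2.5000 13.5000] v=[-6.0000 4.0000]
Step 4: x=[8.0000 10.5000] v=[11.0000 -6.0000]
Step 5: x=[8.0000 11.0000] v=[0.0000 1.0000]
Step 6: x=[3.0000 14.5000] v=[-10.0000 7.0000]
Step 7: x=[6.5000 12.5000] v=[7.0000 -4.0000]
Step 8: x=[9.5000 10.5000] v=[6.0000 -4.0000]
Max displacement = 3.5000

Answer: 3.5000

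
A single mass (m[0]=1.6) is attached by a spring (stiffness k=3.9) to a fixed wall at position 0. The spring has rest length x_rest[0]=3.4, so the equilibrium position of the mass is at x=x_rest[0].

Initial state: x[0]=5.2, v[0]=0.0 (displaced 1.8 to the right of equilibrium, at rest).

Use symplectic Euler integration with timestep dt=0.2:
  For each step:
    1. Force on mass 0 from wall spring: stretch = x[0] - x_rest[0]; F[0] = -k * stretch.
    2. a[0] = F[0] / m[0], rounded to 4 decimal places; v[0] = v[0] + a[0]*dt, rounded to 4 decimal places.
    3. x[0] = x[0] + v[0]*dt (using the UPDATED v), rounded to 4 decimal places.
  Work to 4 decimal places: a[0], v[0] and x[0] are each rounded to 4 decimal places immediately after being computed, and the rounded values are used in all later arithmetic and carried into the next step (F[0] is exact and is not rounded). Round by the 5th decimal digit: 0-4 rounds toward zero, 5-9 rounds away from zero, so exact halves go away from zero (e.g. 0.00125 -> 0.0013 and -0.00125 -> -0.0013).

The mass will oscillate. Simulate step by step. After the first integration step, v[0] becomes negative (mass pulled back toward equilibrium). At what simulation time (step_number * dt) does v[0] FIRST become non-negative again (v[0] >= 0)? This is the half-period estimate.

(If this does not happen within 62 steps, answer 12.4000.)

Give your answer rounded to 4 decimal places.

Step 0: x=[5.2000] v=[0.0000]
Step 1: x=[5.0245] v=[-0.8775]
Step 2: x=[4.6906] v=[-1.6694]
Step 3: x=[4.2309] v=[-2.2986]
Step 4: x=[3.6902] v=[-2.7037]
Step 5: x=[3.1212] v=[-2.8452]
Step 6: x=[2.5793] v=[-2.7093]
Step 7: x=[2.1175] v=[-2.3092]
Step 8: x=[1.7807] v=[-1.6840]
Step 9: x=[1.6018] v=[-0.8946]
Step 10: x=[1.5982] v=[-0.0180]
Step 11: x=[1.7703] v=[0.8604]
First v>=0 after going negative at step 11, time=2.2000

Answer: 2.2000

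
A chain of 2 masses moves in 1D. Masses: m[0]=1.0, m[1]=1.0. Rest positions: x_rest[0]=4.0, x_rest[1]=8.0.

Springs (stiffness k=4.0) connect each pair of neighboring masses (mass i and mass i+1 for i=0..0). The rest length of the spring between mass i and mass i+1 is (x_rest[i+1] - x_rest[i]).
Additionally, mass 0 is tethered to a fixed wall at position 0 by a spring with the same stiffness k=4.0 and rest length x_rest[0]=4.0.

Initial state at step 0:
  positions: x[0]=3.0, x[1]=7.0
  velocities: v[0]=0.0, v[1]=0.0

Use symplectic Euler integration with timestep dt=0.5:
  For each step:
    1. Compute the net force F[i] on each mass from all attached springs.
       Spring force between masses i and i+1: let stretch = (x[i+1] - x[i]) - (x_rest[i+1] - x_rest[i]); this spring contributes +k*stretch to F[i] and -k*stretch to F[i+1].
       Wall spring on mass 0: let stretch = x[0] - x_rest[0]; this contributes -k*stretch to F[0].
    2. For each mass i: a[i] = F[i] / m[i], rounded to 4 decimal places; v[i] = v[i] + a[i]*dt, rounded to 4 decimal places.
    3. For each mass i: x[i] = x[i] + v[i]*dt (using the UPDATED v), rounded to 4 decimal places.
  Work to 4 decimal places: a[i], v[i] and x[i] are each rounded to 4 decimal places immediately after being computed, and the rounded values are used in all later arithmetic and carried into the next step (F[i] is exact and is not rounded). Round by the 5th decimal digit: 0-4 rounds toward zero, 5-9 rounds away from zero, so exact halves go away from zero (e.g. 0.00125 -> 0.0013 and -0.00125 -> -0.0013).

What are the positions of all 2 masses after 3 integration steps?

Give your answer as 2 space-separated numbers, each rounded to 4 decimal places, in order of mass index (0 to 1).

Answer: 4.0000 9.0000

Derivation:
Step 0: x=[3.0000 7.0000] v=[0.0000 0.0000]
Step 1: x=[4.0000 7.0000] v=[2.0000 0.0000]
Step 2: x=[4.0000 8.0000] v=[0.0000 2.0000]
Step 3: x=[4.0000 9.0000] v=[0.0000 2.0000]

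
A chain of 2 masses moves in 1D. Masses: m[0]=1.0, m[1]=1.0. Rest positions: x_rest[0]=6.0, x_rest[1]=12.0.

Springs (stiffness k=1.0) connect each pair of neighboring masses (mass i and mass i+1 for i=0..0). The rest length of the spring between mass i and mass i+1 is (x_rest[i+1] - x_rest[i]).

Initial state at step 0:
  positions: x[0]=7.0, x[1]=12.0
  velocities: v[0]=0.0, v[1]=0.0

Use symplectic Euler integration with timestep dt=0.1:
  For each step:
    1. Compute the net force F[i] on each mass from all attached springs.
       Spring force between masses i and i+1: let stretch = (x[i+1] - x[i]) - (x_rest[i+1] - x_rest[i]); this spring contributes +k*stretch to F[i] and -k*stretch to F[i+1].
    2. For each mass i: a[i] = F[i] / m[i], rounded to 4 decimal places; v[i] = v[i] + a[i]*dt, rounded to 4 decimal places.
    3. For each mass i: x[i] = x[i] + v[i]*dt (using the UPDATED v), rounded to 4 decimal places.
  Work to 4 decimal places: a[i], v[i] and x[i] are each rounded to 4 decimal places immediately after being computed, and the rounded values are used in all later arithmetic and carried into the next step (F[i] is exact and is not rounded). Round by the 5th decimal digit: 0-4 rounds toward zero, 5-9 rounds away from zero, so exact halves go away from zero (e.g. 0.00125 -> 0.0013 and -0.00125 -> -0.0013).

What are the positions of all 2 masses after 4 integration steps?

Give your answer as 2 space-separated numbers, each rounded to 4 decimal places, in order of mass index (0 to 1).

Step 0: x=[7.0000 12.0000] v=[0.0000 0.0000]
Step 1: x=[6.9900 12.0100] v=[-0.1000 0.1000]
Step 2: x=[6.9702 12.0298] v=[-0.1980 0.1980]
Step 3: x=[6.9410 12.0590] v=[-0.2920 0.2920]
Step 4: x=[6.9030 12.0970] v=[-0.3802 0.3802]

Answer: 6.9030 12.0970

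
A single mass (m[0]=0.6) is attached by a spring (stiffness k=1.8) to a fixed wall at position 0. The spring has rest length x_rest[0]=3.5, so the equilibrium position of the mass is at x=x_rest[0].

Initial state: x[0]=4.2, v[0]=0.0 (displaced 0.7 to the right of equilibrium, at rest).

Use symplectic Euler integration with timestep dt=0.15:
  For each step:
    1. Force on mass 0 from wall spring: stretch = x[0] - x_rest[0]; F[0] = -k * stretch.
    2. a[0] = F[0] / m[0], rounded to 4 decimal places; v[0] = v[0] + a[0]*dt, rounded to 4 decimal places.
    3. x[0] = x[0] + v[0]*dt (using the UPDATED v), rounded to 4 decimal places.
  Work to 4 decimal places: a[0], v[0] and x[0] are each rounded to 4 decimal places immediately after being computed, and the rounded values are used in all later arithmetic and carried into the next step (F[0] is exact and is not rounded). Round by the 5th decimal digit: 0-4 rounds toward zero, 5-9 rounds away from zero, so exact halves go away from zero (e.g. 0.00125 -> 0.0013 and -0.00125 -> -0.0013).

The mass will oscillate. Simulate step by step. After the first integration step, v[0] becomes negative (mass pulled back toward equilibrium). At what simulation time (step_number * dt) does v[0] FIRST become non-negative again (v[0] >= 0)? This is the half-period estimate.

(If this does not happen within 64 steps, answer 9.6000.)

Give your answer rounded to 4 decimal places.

Answer: 1.9500

Derivation:
Step 0: x=[4.2000] v=[0.0000]
Step 1: x=[4.1528] v=[-0.3150]
Step 2: x=[4.0615] v=[-0.6088]
Step 3: x=[3.9323] v=[-0.8615]
Step 4: x=[3.7739] v=[-1.0560]
Step 5: x=[3.5970] v=[-1.1793]
Step 6: x=[3.4136] v=[-1.2230]
Step 7: x=[3.2360] v=[-1.1841]
Step 8: x=[3.0762] v=[-1.0653]
Step 9: x=[2.9450] v=[-0.8746]
Step 10: x=[2.8513] v=[-0.6249]
Step 11: x=[2.8014] v=[-0.3330]
Step 12: x=[2.7986] v=[-0.0186]
Step 13: x=[2.8432] v=[0.2970]
First v>=0 after going negative at step 13, time=1.9500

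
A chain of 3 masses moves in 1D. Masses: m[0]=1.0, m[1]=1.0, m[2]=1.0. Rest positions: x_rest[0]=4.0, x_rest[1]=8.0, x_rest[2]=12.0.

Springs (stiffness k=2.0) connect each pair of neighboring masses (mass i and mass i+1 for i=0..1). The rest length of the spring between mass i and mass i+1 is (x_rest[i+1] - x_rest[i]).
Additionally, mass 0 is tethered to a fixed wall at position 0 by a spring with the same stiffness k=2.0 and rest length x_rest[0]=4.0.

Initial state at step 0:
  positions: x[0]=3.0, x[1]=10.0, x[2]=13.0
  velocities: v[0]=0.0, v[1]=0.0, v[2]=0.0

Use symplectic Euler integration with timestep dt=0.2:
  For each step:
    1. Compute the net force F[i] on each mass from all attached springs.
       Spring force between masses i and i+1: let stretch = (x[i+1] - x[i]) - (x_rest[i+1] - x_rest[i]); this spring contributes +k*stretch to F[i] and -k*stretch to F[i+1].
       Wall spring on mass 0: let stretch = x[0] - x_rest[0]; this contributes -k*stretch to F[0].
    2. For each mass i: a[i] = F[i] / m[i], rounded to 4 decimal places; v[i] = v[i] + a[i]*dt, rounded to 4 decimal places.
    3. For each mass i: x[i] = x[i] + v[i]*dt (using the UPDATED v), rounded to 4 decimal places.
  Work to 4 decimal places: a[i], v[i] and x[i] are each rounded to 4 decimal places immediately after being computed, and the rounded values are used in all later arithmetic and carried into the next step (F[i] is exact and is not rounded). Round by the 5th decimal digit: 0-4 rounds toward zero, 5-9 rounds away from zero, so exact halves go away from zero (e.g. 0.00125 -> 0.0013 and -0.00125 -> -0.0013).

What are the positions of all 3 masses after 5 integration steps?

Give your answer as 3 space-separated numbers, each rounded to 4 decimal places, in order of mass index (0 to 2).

Step 0: x=[3.0000 10.0000 13.0000] v=[0.0000 0.0000 0.0000]
Step 1: x=[3.3200 9.6800 13.0800] v=[1.6000 -1.6000 0.4000]
Step 2: x=[3.8832 9.1232 13.2080] v=[2.8160 -2.7840 0.6400]
Step 3: x=[4.5549 8.4740 13.3292] v=[3.3587 -3.2461 0.6061]
Step 4: x=[5.1758 7.8997 13.3820] v=[3.1044 -2.8717 0.2640]
Step 5: x=[5.6005 7.5460 13.3162] v=[2.1236 -1.7683 -0.3289]

Answer: 5.6005 7.5460 13.3162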